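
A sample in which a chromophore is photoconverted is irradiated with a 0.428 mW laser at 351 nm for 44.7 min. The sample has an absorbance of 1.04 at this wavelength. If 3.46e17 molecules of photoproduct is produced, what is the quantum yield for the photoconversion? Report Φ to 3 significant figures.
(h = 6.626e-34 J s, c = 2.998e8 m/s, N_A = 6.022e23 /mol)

Product: 3.46e17 / 6.022e23 = 5.746e-7 mol.
Photon energy at 351 nm: hc/λ = (6.626e-34)(2.998e8)/(351e-9) = 5.659e-19 J.
Energy delivered: (0.428 mW)(2682 s) = 1.148 J.
Photons incident: 1.148 / 5.659e-19 = 2.029e18, i.e. 2.029e18/6.022e23 = 3.369e-6 mol.
Fraction absorbed: 1 − 10^(−1.04) = 0.9088.
Photons absorbed: 0.9088 × 3.369e-6 = 3.062e-6 mol.
Φ = 5.746e-7 mol / 3.062e-6 mol photons = 0.188.

Φ = 0.188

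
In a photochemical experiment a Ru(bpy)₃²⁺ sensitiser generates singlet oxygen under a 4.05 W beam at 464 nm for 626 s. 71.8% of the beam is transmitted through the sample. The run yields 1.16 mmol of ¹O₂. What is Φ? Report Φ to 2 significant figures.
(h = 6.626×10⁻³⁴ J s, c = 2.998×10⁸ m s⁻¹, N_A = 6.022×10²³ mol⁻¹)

Φ = 0.42

Product: 1.16 mmol = 0.00116 mol.
Photon energy at 464 nm: hc/λ = (6.626×10⁻³⁴)(2.998×10⁸)/(464×10⁻⁹) = 4.281×10⁻¹⁹ J.
Energy delivered: (4.05 W)(626 s) = 2535 J.
Photons incident: 2535 / 4.281×10⁻¹⁹ = 5.922×10²¹, i.e. 5.922×10²¹/6.022×10²³ = 0.009834 mol.
Fraction absorbed: 1 − 71.8/100 = 0.2820.
Photons absorbed: 0.2820 × 0.009834 = 0.002773 mol.
Φ = 0.00116 mol / 0.002773 mol photons = 0.42.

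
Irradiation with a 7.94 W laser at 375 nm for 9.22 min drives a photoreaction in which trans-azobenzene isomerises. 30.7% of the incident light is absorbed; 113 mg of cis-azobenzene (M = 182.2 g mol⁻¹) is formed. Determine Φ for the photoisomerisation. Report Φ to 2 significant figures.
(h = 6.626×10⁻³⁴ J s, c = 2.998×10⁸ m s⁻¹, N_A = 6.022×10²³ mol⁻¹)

Product: 113 mg / 182.2 g mol⁻¹ = 6.202×10⁻⁴ mol.
Photon energy at 375 nm: hc/λ = (6.626×10⁻³⁴)(2.998×10⁸)/(375×10⁻⁹) = 5.297×10⁻¹⁹ J.
Energy delivered: (7.94 W)(553.2 s) = 4392 J.
Photons incident: 4392 / 5.297×10⁻¹⁹ = 8.291×10²¹, i.e. 8.291×10²¹/6.022×10²³ = 0.01377 mol.
Photons absorbed: 0.307 × 0.01377 = 0.004227 mol.
Φ = 6.202×10⁻⁴ mol / 0.004227 mol photons = 0.15.

Φ = 0.15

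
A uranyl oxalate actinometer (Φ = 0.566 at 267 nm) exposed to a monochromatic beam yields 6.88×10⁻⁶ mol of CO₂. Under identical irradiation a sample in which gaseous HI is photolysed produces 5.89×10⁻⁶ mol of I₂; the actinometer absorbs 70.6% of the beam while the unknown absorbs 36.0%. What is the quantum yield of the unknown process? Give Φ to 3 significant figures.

Φ = 0.950

Photons absorbed by the actinometer: 6.88×10⁻⁶ / 0.566 = 1.216×10⁻⁵ mol.
Incident flux: 1.216×10⁻⁵ / 0.706 = 1.722×10⁻⁵ einstein.
Absorbed by unknown: 0.360 × 1.722×10⁻⁵ = 6.199×10⁻⁶ mol.
Φ(unknown) = 5.89×10⁻⁶ / 6.199×10⁻⁶ = 0.950.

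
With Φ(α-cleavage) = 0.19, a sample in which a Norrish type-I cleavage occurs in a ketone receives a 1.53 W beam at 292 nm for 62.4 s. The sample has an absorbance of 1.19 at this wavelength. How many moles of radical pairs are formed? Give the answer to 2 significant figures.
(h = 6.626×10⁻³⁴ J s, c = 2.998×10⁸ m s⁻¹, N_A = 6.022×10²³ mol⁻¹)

Photon energy at 292 nm: hc/λ = (6.626×10⁻³⁴)(2.998×10⁸)/(292×10⁻⁹) = 6.803×10⁻¹⁹ J.
Energy delivered: (1.53 W)(62.4 s) = 95.47 J.
Photons incident: 95.47 / 6.803×10⁻¹⁹ = 1.403×10²⁰, i.e. 1.403×10²⁰/6.022×10²³ = 2.330×10⁻⁴ mol.
Fraction absorbed: 1 − 10^(−1.19) = 0.9354.
Photons absorbed: 0.9354 × 2.330×10⁻⁴ = 2.179×10⁻⁴ mol.
Product: Φ × n_abs = 0.19 × 2.179×10⁻⁴ = 4.140×10⁻⁵ mol.

4.1×10⁻⁵ mol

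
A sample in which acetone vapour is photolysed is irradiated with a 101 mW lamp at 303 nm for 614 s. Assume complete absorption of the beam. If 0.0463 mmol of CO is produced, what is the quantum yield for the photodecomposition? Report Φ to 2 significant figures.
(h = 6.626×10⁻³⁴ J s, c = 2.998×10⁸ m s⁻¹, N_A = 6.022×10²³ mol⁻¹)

Φ = 0.29

Product: 0.0463 mmol = 4.63×10⁻⁵ mol.
Photon energy at 303 nm: hc/λ = (6.626×10⁻³⁴)(2.998×10⁸)/(303×10⁻⁹) = 6.556×10⁻¹⁹ J.
Energy delivered: (101 mW)(614 s) = 62.01 J.
Photons incident: 62.01 / 6.556×10⁻¹⁹ = 9.459×10¹⁹, i.e. 9.459×10¹⁹/6.022×10²³ = 1.571×10⁻⁴ mol.
Φ = 4.63×10⁻⁵ mol / 1.571×10⁻⁴ mol photons = 0.29.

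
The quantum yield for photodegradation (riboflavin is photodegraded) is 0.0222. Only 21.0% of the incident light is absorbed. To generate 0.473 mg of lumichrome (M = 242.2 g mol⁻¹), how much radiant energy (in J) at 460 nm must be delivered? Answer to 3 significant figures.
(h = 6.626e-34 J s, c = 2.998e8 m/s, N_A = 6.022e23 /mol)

109 J

Product: 0.473 mg / 242.2 g mol⁻¹ = 1.953e-6 mol.
Photons that must be absorbed: 1.953e-6 / 0.0222 = 8.797e-5 mol.
Incident photons needed: 8.797e-5 / 0.210 = 4.189e-4 mol.
Photon energy: hc/λ = 4.318e-19 J; per mole, 2.600e5 J mol⁻¹.
Energy required: 4.189e-4 × 2.600e5 = 109 J.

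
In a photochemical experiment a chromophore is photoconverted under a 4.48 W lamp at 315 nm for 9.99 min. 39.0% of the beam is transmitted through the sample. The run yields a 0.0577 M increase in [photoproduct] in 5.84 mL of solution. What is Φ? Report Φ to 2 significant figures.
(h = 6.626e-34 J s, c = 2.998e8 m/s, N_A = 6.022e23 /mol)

Φ = 0.078

Product: (0.0577 M)(0.00584 L) = 3.370e-4 mol.
Photon energy at 315 nm: hc/λ = (6.626e-34)(2.998e8)/(315e-9) = 6.306e-19 J.
Energy delivered: (4.48 W)(599.4 s) = 2685 J.
Photons incident: 2685 / 6.306e-19 = 4.258e21, i.e. 4.258e21/6.022e23 = 0.007071 mol.
Fraction absorbed: 1 − 39.0/100 = 0.6100.
Photons absorbed: 0.6100 × 0.007071 = 0.004313 mol.
Φ = 3.370e-4 mol / 0.004313 mol photons = 0.078.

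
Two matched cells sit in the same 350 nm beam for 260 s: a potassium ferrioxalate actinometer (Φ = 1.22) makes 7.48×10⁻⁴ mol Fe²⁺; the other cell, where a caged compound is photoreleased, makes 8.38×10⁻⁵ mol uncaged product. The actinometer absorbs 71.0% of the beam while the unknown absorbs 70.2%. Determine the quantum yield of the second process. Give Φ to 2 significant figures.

Φ = 0.14

Photons absorbed by the actinometer: 7.48×10⁻⁴ / 1.22 = 6.131×10⁻⁴ mol.
Incident flux: 6.131×10⁻⁴ / 0.710 = 8.635×10⁻⁴ einstein.
Absorbed by unknown: 0.702 × 8.635×10⁻⁴ = 6.062×10⁻⁴ mol.
Φ(unknown) = 8.38×10⁻⁵ / 6.062×10⁻⁴ = 0.14.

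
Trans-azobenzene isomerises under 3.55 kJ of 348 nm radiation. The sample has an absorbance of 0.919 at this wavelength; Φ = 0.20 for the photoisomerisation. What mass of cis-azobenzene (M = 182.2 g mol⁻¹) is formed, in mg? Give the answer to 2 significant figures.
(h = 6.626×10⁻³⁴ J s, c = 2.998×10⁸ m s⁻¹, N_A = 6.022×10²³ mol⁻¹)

330 mg

Photon energy at 348 nm: hc/λ = (6.626×10⁻³⁴)(2.998×10⁸)/(348×10⁻⁹) = 5.708×10⁻¹⁹ J.
Incident energy: 3.55 kJ = 3550 J.
Photons incident: 3550 / 5.708×10⁻¹⁹ = 6.219×10²¹, i.e. 6.219×10²¹/6.022×10²³ = 0.01033 mol.
Fraction absorbed: 1 − 10^(−0.919) = 0.8795.
Photons absorbed: 0.8795 × 0.01033 = 0.009085 mol.
Product: Φ × n_abs = 0.20 × 0.009085 = 0.001817 mol.
Mass: 0.001817 × 182.2 = 0.3311 g = 330 mg.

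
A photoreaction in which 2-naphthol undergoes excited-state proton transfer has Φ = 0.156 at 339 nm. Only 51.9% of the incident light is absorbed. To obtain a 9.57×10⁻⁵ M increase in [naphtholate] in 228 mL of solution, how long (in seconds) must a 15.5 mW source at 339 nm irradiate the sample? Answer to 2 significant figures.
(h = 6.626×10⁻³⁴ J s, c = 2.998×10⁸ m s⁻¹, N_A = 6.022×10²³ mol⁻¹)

Product: (9.57×10⁻⁵ M)(0.228 L) = 2.182×10⁻⁵ mol.
Photons that must be absorbed: 2.182×10⁻⁵ / 0.156 = 1.399×10⁻⁴ mol.
Incident photons needed: 1.399×10⁻⁴ / 0.519 = 2.696×10⁻⁴ mol.
Photon energy: hc/λ = 5.860×10⁻¹⁹ J; per mole, 3.529×10⁵ J mol⁻¹.
Energy required: 2.696×10⁻⁴ × 3.529×10⁵ = 95.14 J.
Time: 95.14 J / 0.0155 W = 6100 s.

t ≈ 6100 s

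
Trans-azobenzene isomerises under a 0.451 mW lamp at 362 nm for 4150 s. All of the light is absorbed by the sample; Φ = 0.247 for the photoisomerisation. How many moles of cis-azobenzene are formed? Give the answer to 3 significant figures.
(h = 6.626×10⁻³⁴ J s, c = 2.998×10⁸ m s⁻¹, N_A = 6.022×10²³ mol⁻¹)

1.40×10⁻⁶ mol

Photon energy at 362 nm: hc/λ = (6.626×10⁻³⁴)(2.998×10⁸)/(362×10⁻⁹) = 5.487×10⁻¹⁹ J.
Energy delivered: (0.451 mW)(4150 s) = 1.872 J.
Photons incident: 1.872 / 5.487×10⁻¹⁹ = 3.412×10¹⁸, i.e. 3.412×10¹⁸/6.022×10²³ = 5.666×10⁻⁶ mol.
Product: Φ × n_abs = 0.247 × 5.666×10⁻⁶ = 1.400×10⁻⁶ mol.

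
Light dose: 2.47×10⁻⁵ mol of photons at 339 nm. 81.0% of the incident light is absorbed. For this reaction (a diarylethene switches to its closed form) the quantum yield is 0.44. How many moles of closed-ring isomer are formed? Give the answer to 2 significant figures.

8.8×10⁻⁶ mol

Photons absorbed: 0.810 × 2.47×10⁻⁵ = 2.001×10⁻⁵ mol.
Product: Φ × n_abs = 0.44 × 2.001×10⁻⁵ = 8.804×10⁻⁶ mol.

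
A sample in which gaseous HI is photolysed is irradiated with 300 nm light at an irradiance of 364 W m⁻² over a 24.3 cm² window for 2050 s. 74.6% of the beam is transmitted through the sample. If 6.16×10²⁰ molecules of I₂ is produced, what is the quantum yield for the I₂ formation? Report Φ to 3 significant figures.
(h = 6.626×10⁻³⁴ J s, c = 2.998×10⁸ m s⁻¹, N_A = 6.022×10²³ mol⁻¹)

Product: 6.16×10²⁰ / 6.022×10²³ = 0.001023 mol.
Photon energy at 300 nm: hc/λ = (6.626×10⁻³⁴)(2.998×10⁸)/(300×10⁻⁹) = 6.622×10⁻¹⁹ J.
Energy delivered: (364 W m⁻²)(24.3×10⁻⁴ m²)(2050 s) = 1813 J.
Photons incident: 1813 / 6.622×10⁻¹⁹ = 2.738×10²¹, i.e. 2.738×10²¹/6.022×10²³ = 0.004547 mol.
Fraction absorbed: 1 − 74.6/100 = 0.2540.
Photons absorbed: 0.2540 × 0.004547 = 0.001155 mol.
Φ = 0.001023 mol / 0.001155 mol photons = 0.886.

Φ = 0.886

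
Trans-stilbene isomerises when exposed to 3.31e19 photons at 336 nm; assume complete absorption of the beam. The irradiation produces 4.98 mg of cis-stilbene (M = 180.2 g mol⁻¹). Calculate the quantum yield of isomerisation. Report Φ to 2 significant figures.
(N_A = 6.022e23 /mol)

Product: 4.98 mg / 180.2 g mol⁻¹ = 2.764e-5 mol.
Moles of photons: 3.31e19 / 6.022e23 = 5.497e-5 mol.
Φ = 2.764e-5 mol / 5.497e-5 mol photons = 0.50.

Φ = 0.50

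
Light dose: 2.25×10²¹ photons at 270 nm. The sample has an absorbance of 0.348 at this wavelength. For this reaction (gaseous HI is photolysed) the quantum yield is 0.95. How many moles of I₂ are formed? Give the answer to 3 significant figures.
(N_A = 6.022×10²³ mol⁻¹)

Moles of photons: 2.25×10²¹ / 6.022×10²³ = 0.003736 mol.
Fraction absorbed: 1 − 10^(−0.348) = 0.5513.
Photons absorbed: 0.5513 × 0.003736 = 0.002060 mol.
Product: Φ × n_abs = 0.95 × 0.002060 = 0.001957 mol.

0.00196 mol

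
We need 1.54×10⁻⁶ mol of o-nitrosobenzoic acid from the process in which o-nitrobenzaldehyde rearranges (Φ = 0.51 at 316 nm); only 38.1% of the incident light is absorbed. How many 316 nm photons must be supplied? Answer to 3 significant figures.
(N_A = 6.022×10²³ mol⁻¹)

Photons that must be absorbed: 1.54×10⁻⁶ / 0.51 = 3.020×10⁻⁶ mol.
Incident photons needed: 3.020×10⁻⁶ / 0.381 = 7.927×10⁻⁶ mol.
Photon count: 7.927×10⁻⁶ × 6.022×10²³ = 4.77×10¹⁸.

4.77×10¹⁸ photons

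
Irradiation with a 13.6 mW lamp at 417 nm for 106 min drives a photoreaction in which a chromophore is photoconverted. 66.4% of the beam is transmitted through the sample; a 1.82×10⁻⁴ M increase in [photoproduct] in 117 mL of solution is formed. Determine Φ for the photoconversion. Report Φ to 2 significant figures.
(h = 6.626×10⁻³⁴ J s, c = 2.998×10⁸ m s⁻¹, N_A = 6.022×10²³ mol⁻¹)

Φ = 0.21

Product: (1.82×10⁻⁴ M)(0.117 L) = 2.129×10⁻⁵ mol.
Photon energy at 417 nm: hc/λ = (6.626×10⁻³⁴)(2.998×10⁸)/(417×10⁻⁹) = 4.764×10⁻¹⁹ J.
Energy delivered: (13.6 mW)(6360 s) = 86.50 J.
Photons incident: 86.50 / 4.764×10⁻¹⁹ = 1.816×10²⁰, i.e. 1.816×10²⁰/6.022×10²³ = 3.016×10⁻⁴ mol.
Fraction absorbed: 1 − 66.4/100 = 0.3360.
Photons absorbed: 0.3360 × 3.016×10⁻⁴ = 1.013×10⁻⁴ mol.
Φ = 2.129×10⁻⁵ mol / 1.013×10⁻⁴ mol photons = 0.21.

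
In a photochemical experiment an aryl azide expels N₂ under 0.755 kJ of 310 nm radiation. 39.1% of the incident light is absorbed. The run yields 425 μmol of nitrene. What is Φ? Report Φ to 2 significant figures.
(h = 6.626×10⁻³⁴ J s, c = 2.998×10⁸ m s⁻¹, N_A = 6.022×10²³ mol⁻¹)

Product: 425 μmol = 4.25×10⁻⁴ mol.
Photon energy at 310 nm: hc/λ = (6.626×10⁻³⁴)(2.998×10⁸)/(310×10⁻⁹) = 6.408×10⁻¹⁹ J.
Incident energy: 0.755 kJ = 755 J.
Photons incident: 755 / 6.408×10⁻¹⁹ = 1.178×10²¹, i.e. 1.178×10²¹/6.022×10²³ = 0.001956 mol.
Photons absorbed: 0.391 × 0.001956 = 7.648×10⁻⁴ mol.
Φ = 4.25×10⁻⁴ mol / 7.648×10⁻⁴ mol photons = 0.56.

Φ = 0.56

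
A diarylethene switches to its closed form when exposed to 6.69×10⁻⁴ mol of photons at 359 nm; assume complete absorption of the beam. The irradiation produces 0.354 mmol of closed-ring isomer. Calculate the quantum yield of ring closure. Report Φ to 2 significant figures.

Product: 0.354 mmol = 3.54×10⁻⁴ mol.
Φ = 3.54×10⁻⁴ mol / 6.69×10⁻⁴ mol photons = 0.53.

Φ = 0.53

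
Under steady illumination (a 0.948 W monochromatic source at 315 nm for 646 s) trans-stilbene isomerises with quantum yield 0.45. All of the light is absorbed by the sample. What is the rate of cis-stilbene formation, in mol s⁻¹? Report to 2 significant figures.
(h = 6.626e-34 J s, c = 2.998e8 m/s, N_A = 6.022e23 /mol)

Photon energy at 315 nm: hc/λ = (6.626e-34)(2.998e8)/(315e-9) = 6.306e-19 J.
Energy delivered: (0.948 W)(646 s) = 612.4 J.
Photons incident: 612.4 / 6.306e-19 = 9.711e20, i.e. 9.711e20/6.022e23 = 0.001613 mol.
Product formed: 0.45 × 0.001613 = 7.259e-4 mol.
Rate: 7.259e-4 / 646 s = 1.1e-6 mol s⁻¹.

1.1e-6 mol s⁻¹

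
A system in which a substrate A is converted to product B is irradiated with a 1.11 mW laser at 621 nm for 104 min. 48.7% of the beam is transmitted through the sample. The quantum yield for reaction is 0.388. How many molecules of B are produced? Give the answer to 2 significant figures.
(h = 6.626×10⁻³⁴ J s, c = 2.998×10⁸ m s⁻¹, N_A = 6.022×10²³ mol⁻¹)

Photon energy at 621 nm: hc/λ = (6.626×10⁻³⁴)(2.998×10⁸)/(621×10⁻⁹) = 3.199×10⁻¹⁹ J.
Energy delivered: (1.11 mW)(6240 s) = 6.926 J.
Photons incident: 6.926 / 3.199×10⁻¹⁹ = 2.165×10¹⁹, i.e. 2.165×10¹⁹/6.022×10²³ = 3.595×10⁻⁵ mol.
Fraction absorbed: 1 − 48.7/100 = 0.5130.
Photons absorbed: 0.5130 × 3.595×10⁻⁵ = 1.844×10⁻⁵ mol.
Product: Φ × n_abs = 0.388 × 1.844×10⁻⁵ = 7.155×10⁻⁶ mol.
As a count: 7.155×10⁻⁶ × 6.022×10²³ = 4.3×10¹⁸.

4.3×10¹⁸ molecules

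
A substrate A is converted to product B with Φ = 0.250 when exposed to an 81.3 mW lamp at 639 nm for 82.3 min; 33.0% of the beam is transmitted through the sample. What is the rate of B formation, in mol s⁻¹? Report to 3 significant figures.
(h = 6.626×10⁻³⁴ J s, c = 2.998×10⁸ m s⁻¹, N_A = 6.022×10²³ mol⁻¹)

7.27×10⁻⁸ mol s⁻¹

Photon energy at 639 nm: hc/λ = (6.626×10⁻³⁴)(2.998×10⁸)/(639×10⁻⁹) = 3.109×10⁻¹⁹ J.
Energy delivered: (81.3 mW)(4938 s) = 401.5 J.
Photons incident: 401.5 / 3.109×10⁻¹⁹ = 1.291×10²¹, i.e. 1.291×10²¹/6.022×10²³ = 0.002144 mol.
Fraction absorbed: 1 − 33.0/100 = 0.6700.
Photons absorbed: 0.6700 × 0.002144 = 0.001436 mol.
Product formed: 0.250 × 0.001436 = 3.590×10⁻⁴ mol.
Rate: 3.590×10⁻⁴ / 4938 s = 7.27×10⁻⁸ mol s⁻¹.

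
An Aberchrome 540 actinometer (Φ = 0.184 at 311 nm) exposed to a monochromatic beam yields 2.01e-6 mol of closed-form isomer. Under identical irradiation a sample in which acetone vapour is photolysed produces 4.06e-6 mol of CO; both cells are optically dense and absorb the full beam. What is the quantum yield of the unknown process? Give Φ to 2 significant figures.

Φ = 0.37

Photons absorbed by the actinometer: 2.01e-6 / 0.184 = 1.092e-5 mol.
Φ(unknown) = 4.06e-6 / 1.092e-5 = 0.37.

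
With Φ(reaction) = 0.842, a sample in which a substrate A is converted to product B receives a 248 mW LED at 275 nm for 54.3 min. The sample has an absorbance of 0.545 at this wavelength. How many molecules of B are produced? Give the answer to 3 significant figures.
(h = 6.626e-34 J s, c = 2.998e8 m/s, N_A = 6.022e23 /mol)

Photon energy at 275 nm: hc/λ = (6.626e-34)(2.998e8)/(275e-9) = 7.224e-19 J.
Energy delivered: (248 mW)(3258 s) = 808.0 J.
Photons incident: 808.0 / 7.224e-19 = 1.118e21, i.e. 1.118e21/6.022e23 = 0.001857 mol.
Fraction absorbed: 1 − 10^(−0.545) = 0.7149.
Photons absorbed: 0.7149 × 0.001857 = 0.001328 mol.
Product: Φ × n_abs = 0.842 × 0.001328 = 0.001118 mol.
As a count: 0.001118 × 6.022e23 = 6.73e20.

6.73e20 molecules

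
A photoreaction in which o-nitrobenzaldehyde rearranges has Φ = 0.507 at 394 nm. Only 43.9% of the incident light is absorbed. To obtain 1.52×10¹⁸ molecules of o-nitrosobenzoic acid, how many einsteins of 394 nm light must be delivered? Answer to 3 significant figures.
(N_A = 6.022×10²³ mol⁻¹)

1.13×10⁻⁵ einstein

Product: 1.52×10¹⁸ / 6.022×10²³ = 2.524×10⁻⁶ mol.
Photons that must be absorbed: 2.524×10⁻⁶ / 0.507 = 4.978×10⁻⁶ mol.
Incident photons needed: 4.978×10⁻⁶ / 0.439 = 1.134×10⁻⁵ mol.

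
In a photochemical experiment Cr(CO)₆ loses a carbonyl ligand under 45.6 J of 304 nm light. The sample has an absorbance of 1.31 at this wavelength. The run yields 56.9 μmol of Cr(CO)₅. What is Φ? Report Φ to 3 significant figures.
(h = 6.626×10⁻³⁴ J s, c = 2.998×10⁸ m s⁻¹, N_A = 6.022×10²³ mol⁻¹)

Φ = 0.516

Product: 56.9 μmol = 5.69×10⁻⁵ mol.
Photon energy at 304 nm: hc/λ = (6.626×10⁻³⁴)(2.998×10⁸)/(304×10⁻⁹) = 6.534×10⁻¹⁹ J.
Photons incident: 45.6 / 6.534×10⁻¹⁹ = 6.979×10¹⁹, i.e. 6.979×10¹⁹/6.022×10²³ = 1.159×10⁻⁴ mol.
Fraction absorbed: 1 − 10^(−1.31) = 0.9510.
Photons absorbed: 0.9510 × 1.159×10⁻⁴ = 1.102×10⁻⁴ mol.
Φ = 5.69×10⁻⁵ mol / 1.102×10⁻⁴ mol photons = 0.516.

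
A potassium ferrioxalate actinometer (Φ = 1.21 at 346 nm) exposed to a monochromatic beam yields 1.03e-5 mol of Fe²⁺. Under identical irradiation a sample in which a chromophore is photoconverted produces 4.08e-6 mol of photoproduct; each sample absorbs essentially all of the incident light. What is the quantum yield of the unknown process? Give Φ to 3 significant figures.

Photons absorbed by the actinometer: 1.03e-5 / 1.21 = 8.512e-6 mol.
Φ(unknown) = 4.08e-6 / 8.512e-6 = 0.479.

Φ = 0.479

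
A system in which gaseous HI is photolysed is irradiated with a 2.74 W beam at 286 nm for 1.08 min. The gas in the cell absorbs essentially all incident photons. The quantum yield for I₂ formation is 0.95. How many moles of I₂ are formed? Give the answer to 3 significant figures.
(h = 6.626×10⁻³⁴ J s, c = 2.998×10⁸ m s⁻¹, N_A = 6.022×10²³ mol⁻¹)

Photon energy at 286 nm: hc/λ = (6.626×10⁻³⁴)(2.998×10⁸)/(286×10⁻⁹) = 6.946×10⁻¹⁹ J.
Energy delivered: (2.74 W)(64.8 s) = 177.6 J.
Photons incident: 177.6 / 6.946×10⁻¹⁹ = 2.557×10²⁰, i.e. 2.557×10²⁰/6.022×10²³ = 4.246×10⁻⁴ mol.
Product: Φ × n_abs = 0.95 × 4.246×10⁻⁴ = 4.034×10⁻⁴ mol.

4.03×10⁻⁴ mol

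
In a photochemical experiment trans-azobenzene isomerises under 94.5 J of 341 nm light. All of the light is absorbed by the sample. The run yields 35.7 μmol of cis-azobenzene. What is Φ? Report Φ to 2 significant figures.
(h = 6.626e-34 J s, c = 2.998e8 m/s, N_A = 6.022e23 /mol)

Product: 35.7 μmol = 3.57e-5 mol.
Photon energy at 341 nm: hc/λ = (6.626e-34)(2.998e8)/(341e-9) = 5.825e-19 J.
Photons incident: 94.5 / 5.825e-19 = 1.622e20, i.e. 1.622e20/6.022e23 = 2.693e-4 mol.
Φ = 3.57e-5 mol / 2.693e-4 mol photons = 0.13.

Φ = 0.13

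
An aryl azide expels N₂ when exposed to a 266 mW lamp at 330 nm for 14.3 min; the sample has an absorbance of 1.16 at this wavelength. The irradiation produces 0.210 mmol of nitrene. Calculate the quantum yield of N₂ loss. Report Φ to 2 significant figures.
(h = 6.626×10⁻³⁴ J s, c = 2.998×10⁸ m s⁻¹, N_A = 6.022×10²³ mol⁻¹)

Product: 0.210 mmol = 2.10×10⁻⁴ mol.
Photon energy at 330 nm: hc/λ = (6.626×10⁻³⁴)(2.998×10⁸)/(330×10⁻⁹) = 6.020×10⁻¹⁹ J.
Energy delivered: (266 mW)(858 s) = 228.2 J.
Photons incident: 228.2 / 6.020×10⁻¹⁹ = 3.791×10²⁰, i.e. 3.791×10²⁰/6.022×10²³ = 6.295×10⁻⁴ mol.
Fraction absorbed: 1 − 10^(−1.16) = 0.9308.
Photons absorbed: 0.9308 × 6.295×10⁻⁴ = 5.859×10⁻⁴ mol.
Φ = 2.10×10⁻⁴ mol / 5.859×10⁻⁴ mol photons = 0.36.

Φ = 0.36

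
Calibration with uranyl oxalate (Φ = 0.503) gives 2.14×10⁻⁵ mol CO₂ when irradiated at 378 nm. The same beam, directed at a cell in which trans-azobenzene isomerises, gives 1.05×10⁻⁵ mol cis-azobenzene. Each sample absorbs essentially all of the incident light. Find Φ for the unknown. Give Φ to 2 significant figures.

Φ = 0.25

Photons absorbed by the actinometer: 2.14×10⁻⁵ / 0.503 = 4.254×10⁻⁵ mol.
Φ(unknown) = 1.05×10⁻⁵ / 4.254×10⁻⁵ = 0.25.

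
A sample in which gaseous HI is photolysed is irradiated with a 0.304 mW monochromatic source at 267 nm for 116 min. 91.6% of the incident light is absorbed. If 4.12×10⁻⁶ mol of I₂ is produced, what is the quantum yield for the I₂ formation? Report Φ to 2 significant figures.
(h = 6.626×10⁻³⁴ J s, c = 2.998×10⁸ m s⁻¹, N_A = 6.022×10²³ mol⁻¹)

Photon energy at 267 nm: hc/λ = (6.626×10⁻³⁴)(2.998×10⁸)/(267×10⁻⁹) = 7.440×10⁻¹⁹ J.
Energy delivered: (0.304 mW)(6960 s) = 2.116 J.
Photons incident: 2.116 / 7.440×10⁻¹⁹ = 2.844×10¹⁸, i.e. 2.844×10¹⁸/6.022×10²³ = 4.723×10⁻⁶ mol.
Photons absorbed: 0.916 × 4.723×10⁻⁶ = 4.326×10⁻⁶ mol.
Φ = 4.12×10⁻⁶ mol / 4.326×10⁻⁶ mol photons = 0.95.

Φ = 0.95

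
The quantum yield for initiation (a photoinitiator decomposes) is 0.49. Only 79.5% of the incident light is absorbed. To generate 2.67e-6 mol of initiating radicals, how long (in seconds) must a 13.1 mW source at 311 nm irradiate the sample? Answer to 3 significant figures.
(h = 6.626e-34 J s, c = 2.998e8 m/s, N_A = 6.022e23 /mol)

Photons that must be absorbed: 2.67e-6 / 0.49 = 5.449e-6 mol.
Incident photons needed: 5.449e-6 / 0.795 = 6.854e-6 mol.
Photon energy: hc/λ = 6.387e-19 J; per mole, 3.846e5 J mol⁻¹.
Energy required: 6.854e-6 × 3.846e5 = 2.636 J.
Time: 2.636 J / 0.0131 W = 201 s.

t ≈ 201 s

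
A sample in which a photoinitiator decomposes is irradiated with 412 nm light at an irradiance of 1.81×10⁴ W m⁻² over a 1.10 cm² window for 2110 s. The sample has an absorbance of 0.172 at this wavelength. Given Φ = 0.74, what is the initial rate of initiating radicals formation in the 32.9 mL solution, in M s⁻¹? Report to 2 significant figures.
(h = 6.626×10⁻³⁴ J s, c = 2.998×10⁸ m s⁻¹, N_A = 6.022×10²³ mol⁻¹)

5.0×10⁻⁵ M s⁻¹

Photon energy at 412 nm: hc/λ = (6.626×10⁻³⁴)(2.998×10⁸)/(412×10⁻⁹) = 4.822×10⁻¹⁹ J.
Energy delivered: (1.81×10⁴ W m⁻²)(1.10×10⁻⁴ m²)(2110 s) = 4201 J.
Photons incident: 4201 / 4.822×10⁻¹⁹ = 8.712×10²¹, i.e. 8.712×10²¹/6.022×10²³ = 0.01447 mol.
Fraction absorbed: 1 − 10^(−0.172) = 0.3270.
Photons absorbed: 0.3270 × 0.01447 = 0.004732 mol.
Product formed: 0.74 × 0.004732 = 0.003502 mol.
Rate: 0.003502 mol / (2110 s × 0.0329 L) = 5.0×10⁻⁵ M s⁻¹.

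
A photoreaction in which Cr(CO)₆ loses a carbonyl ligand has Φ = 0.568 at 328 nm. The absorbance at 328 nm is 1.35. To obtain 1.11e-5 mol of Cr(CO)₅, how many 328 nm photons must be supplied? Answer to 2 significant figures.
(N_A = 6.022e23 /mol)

1.2e19 photons

Photons that must be absorbed: 1.11e-5 / 0.568 = 1.954e-5 mol.
Fraction absorbed: 1 − 10^(−1.35) = 0.9553.
Incident photons needed: 1.954e-5 / 0.9553 = 2.045e-5 mol.
Photon count: 2.045e-5 × 6.022e23 = 1.2e19.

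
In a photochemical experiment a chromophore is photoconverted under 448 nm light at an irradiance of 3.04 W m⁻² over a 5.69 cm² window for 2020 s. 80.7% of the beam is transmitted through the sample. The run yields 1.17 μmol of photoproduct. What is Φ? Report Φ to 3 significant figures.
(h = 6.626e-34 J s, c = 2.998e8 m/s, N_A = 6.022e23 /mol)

Product: 1.17 μmol = 1.17e-6 mol.
Photon energy at 448 nm: hc/λ = (6.626e-34)(2.998e8)/(448e-9) = 4.434e-19 J.
Energy delivered: (3.04 W m⁻²)(5.69e-4 m²)(2020 s) = 3.494 J.
Photons incident: 3.494 / 4.434e-19 = 7.880e18, i.e. 7.880e18/6.022e23 = 1.309e-5 mol.
Fraction absorbed: 1 − 80.7/100 = 0.1930.
Photons absorbed: 0.1930 × 1.309e-5 = 2.526e-6 mol.
Φ = 1.17e-6 mol / 2.526e-6 mol photons = 0.463.

Φ = 0.463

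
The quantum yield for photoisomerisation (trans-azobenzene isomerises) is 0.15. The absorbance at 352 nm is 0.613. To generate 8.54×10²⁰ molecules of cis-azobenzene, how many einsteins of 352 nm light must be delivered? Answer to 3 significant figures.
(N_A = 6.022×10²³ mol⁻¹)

Product: 8.54×10²⁰ / 6.022×10²³ = 0.001418 mol.
Photons that must be absorbed: 0.001418 / 0.15 = 0.009453 mol.
Fraction absorbed: 1 − 10^(−0.613) = 0.7562.
Incident photons needed: 0.009453 / 0.7562 = 0.01250 mol.

0.0125 einstein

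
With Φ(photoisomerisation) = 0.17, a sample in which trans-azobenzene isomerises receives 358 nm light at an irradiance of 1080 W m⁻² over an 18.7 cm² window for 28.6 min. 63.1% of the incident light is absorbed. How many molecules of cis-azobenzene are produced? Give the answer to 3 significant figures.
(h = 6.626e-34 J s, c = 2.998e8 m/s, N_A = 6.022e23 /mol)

6.70e20 molecules

Photon energy at 358 nm: hc/λ = (6.626e-34)(2.998e8)/(358e-9) = 5.549e-19 J.
Energy delivered: (1080 W m⁻²)(18.7e-4 m²)(1716 s) = 3466 J.
Photons incident: 3466 / 5.549e-19 = 6.246e21, i.e. 6.246e21/6.022e23 = 0.01037 mol.
Photons absorbed: 0.631 × 0.01037 = 0.006543 mol.
Product: Φ × n_abs = 0.17 × 0.006543 = 0.001112 mol.
As a count: 0.001112 × 6.022e23 = 6.70e20.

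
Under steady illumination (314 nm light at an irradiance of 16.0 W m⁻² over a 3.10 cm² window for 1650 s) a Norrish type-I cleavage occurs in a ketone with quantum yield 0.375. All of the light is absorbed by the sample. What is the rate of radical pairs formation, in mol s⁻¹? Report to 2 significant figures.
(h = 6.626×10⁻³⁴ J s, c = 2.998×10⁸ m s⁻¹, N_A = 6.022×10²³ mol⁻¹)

4.9×10⁻⁹ mol s⁻¹

Photon energy at 314 nm: hc/λ = (6.626×10⁻³⁴)(2.998×10⁸)/(314×10⁻⁹) = 6.326×10⁻¹⁹ J.
Energy delivered: (16.0 W m⁻²)(3.10×10⁻⁴ m²)(1650 s) = 8.184 J.
Photons incident: 8.184 / 6.326×10⁻¹⁹ = 1.294×10¹⁹, i.e. 1.294×10¹⁹/6.022×10²³ = 2.149×10⁻⁵ mol.
Product formed: 0.375 × 2.149×10⁻⁵ = 8.059×10⁻⁶ mol.
Rate: 8.059×10⁻⁶ / 1650 s = 4.9×10⁻⁹ mol s⁻¹.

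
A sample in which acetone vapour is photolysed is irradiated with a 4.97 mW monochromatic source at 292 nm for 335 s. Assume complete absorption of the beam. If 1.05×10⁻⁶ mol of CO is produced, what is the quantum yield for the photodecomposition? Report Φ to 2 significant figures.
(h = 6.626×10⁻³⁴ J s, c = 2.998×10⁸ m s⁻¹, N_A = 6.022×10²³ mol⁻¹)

Photon energy at 292 nm: hc/λ = (6.626×10⁻³⁴)(2.998×10⁸)/(292×10⁻⁹) = 6.803×10⁻¹⁹ J.
Energy delivered: (4.97 mW)(335 s) = 1.665 J.
Photons incident: 1.665 / 6.803×10⁻¹⁹ = 2.447×10¹⁸, i.e. 2.447×10¹⁸/6.022×10²³ = 4.063×10⁻⁶ mol.
Φ = 1.05×10⁻⁶ mol / 4.063×10⁻⁶ mol photons = 0.26.

Φ = 0.26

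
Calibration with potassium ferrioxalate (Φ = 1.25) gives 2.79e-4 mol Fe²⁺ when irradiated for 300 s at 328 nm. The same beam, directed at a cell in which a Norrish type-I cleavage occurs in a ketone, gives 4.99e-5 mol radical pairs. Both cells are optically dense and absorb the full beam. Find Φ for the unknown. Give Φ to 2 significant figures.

Photons absorbed by the actinometer: 2.79e-4 / 1.25 = 2.232e-4 mol.
Φ(unknown) = 4.99e-5 / 2.232e-4 = 0.22.

Φ = 0.22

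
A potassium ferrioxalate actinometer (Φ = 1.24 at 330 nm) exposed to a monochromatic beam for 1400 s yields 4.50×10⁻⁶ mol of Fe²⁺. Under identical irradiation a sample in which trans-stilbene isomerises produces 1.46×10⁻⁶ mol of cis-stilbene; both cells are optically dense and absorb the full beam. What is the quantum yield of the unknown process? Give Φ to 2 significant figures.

Photons absorbed by the actinometer: 4.50×10⁻⁶ / 1.24 = 3.629×10⁻⁶ mol.
Φ(unknown) = 1.46×10⁻⁶ / 3.629×10⁻⁶ = 0.40.

Φ = 0.40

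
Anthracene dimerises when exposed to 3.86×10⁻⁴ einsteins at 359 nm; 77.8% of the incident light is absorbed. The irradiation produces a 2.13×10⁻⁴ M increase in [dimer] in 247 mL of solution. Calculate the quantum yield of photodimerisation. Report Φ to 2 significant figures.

Φ = 0.18

Product: (2.13×10⁻⁴ M)(0.247 L) = 5.261×10⁻⁵ mol.
Photons absorbed: 0.778 × 3.86×10⁻⁴ = 3.003×10⁻⁴ mol.
Φ = 5.261×10⁻⁵ mol / 3.003×10⁻⁴ mol photons = 0.18.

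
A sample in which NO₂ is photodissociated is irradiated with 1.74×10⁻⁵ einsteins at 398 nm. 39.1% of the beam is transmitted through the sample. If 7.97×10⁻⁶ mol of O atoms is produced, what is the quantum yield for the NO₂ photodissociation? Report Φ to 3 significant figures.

Φ = 0.752

Fraction absorbed: 1 − 39.1/100 = 0.6090.
Photons absorbed: 0.6090 × 1.74×10⁻⁵ = 1.060×10⁻⁵ mol.
Φ = 7.97×10⁻⁶ mol / 1.060×10⁻⁵ mol photons = 0.752.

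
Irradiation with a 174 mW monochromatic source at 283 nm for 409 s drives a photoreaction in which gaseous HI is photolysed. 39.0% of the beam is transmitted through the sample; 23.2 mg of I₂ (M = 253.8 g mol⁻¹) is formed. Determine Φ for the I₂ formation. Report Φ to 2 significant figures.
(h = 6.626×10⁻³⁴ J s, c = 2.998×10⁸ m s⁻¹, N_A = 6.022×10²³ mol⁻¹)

Φ = 0.89

Product: 23.2 mg / 253.8 g mol⁻¹ = 9.141×10⁻⁵ mol.
Photon energy at 283 nm: hc/λ = (6.626×10⁻³⁴)(2.998×10⁸)/(283×10⁻⁹) = 7.019×10⁻¹⁹ J.
Energy delivered: (174 mW)(409 s) = 71.17 J.
Photons incident: 71.17 / 7.019×10⁻¹⁹ = 1.014×10²⁰, i.e. 1.014×10²⁰/6.022×10²³ = 1.684×10⁻⁴ mol.
Fraction absorbed: 1 − 39.0/100 = 0.6100.
Photons absorbed: 0.6100 × 1.684×10⁻⁴ = 1.027×10⁻⁴ mol.
Φ = 9.141×10⁻⁵ mol / 1.027×10⁻⁴ mol photons = 0.89.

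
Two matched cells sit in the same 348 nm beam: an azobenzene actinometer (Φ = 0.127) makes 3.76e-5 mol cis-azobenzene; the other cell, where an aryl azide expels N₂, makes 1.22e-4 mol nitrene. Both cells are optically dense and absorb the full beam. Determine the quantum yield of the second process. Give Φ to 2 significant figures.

Φ = 0.41

Photons absorbed by the actinometer: 3.76e-5 / 0.127 = 2.961e-4 mol.
Φ(unknown) = 1.22e-4 / 2.961e-4 = 0.41.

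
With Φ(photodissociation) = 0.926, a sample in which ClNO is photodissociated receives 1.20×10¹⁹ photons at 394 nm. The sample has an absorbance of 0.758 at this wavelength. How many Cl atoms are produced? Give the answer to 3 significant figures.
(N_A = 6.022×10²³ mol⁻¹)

Moles of photons: 1.20×10¹⁹ / 6.022×10²³ = 1.993×10⁻⁵ mol.
Fraction absorbed: 1 − 10^(−0.758) = 0.8254.
Photons absorbed: 0.8254 × 1.993×10⁻⁵ = 1.645×10⁻⁵ mol.
Product: Φ × n_abs = 0.926 × 1.645×10⁻⁵ = 1.523×10⁻⁵ mol.
As a count: 1.523×10⁻⁵ × 6.022×10²³ = 9.17×10¹⁸.

9.17×10¹⁸ atoms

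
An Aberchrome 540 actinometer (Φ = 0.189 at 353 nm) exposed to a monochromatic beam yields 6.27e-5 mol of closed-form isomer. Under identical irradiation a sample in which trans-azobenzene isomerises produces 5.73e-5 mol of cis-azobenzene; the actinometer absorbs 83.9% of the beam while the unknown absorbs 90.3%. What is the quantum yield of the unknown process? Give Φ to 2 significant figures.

Photons absorbed by the actinometer: 6.27e-5 / 0.189 = 3.317e-4 mol.
Incident flux: 3.317e-4 / 0.839 = 3.954e-4 einstein.
Absorbed by unknown: 0.903 × 3.954e-4 = 3.570e-4 mol.
Φ(unknown) = 5.73e-5 / 3.570e-4 = 0.16.

Φ = 0.16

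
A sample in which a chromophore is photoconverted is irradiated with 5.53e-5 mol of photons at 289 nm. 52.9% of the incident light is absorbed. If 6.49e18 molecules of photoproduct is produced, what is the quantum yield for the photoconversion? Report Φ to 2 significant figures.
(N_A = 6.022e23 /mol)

Φ = 0.37

Product: 6.49e18 / 6.022e23 = 1.078e-5 mol.
Photons absorbed: 0.529 × 5.53e-5 = 2.925e-5 mol.
Φ = 1.078e-5 mol / 2.925e-5 mol photons = 0.37.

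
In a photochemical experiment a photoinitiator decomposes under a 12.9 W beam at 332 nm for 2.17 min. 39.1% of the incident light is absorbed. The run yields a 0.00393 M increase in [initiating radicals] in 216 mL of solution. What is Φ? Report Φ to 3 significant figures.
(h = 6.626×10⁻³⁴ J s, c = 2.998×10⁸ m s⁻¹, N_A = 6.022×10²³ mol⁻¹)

Φ = 0.466

Product: (0.00393 M)(0.216 L) = 8.489×10⁻⁴ mol.
Photon energy at 332 nm: hc/λ = (6.626×10⁻³⁴)(2.998×10⁸)/(332×10⁻⁹) = 5.983×10⁻¹⁹ J.
Energy delivered: (12.9 W)(130.2 s) = 1680 J.
Photons incident: 1680 / 5.983×10⁻¹⁹ = 2.808×10²¹, i.e. 2.808×10²¹/6.022×10²³ = 0.004663 mol.
Photons absorbed: 0.391 × 0.004663 = 0.001823 mol.
Φ = 8.489×10⁻⁴ mol / 0.001823 mol photons = 0.466.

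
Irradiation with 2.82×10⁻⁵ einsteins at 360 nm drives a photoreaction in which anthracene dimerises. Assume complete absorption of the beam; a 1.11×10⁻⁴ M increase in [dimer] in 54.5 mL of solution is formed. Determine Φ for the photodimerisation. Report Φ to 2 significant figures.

Φ = 0.21

Product: (1.11×10⁻⁴ M)(0.0545 L) = 6.050×10⁻⁶ mol.
Φ = 6.050×10⁻⁶ mol / 2.82×10⁻⁵ mol photons = 0.21.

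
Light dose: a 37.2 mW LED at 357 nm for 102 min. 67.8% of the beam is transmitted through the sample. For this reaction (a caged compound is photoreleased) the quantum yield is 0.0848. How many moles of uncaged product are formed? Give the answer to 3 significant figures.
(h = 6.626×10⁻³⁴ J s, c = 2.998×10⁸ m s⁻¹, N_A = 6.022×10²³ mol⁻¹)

Photon energy at 357 nm: hc/λ = (6.626×10⁻³⁴)(2.998×10⁸)/(357×10⁻⁹) = 5.564×10⁻¹⁹ J.
Energy delivered: (37.2 mW)(6120 s) = 227.7 J.
Photons incident: 227.7 / 5.564×10⁻¹⁹ = 4.092×10²⁰, i.e. 4.092×10²⁰/6.022×10²³ = 6.795×10⁻⁴ mol.
Fraction absorbed: 1 − 67.8/100 = 0.3220.
Photons absorbed: 0.3220 × 6.795×10⁻⁴ = 2.188×10⁻⁴ mol.
Product: Φ × n_abs = 0.0848 × 2.188×10⁻⁴ = 1.855×10⁻⁵ mol.

1.86×10⁻⁵ mol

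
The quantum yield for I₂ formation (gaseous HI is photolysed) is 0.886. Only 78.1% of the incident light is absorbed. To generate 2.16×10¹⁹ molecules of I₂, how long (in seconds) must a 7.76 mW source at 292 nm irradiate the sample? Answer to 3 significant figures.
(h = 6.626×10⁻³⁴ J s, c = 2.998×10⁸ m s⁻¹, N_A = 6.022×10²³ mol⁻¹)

t ≈ 2740 s

Product: 2.16×10¹⁹ / 6.022×10²³ = 3.587×10⁻⁵ mol.
Photons that must be absorbed: 3.587×10⁻⁵ / 0.886 = 4.049×10⁻⁵ mol.
Incident photons needed: 4.049×10⁻⁵ / 0.781 = 5.184×10⁻⁵ mol.
Photon energy: hc/λ = 6.803×10⁻¹⁹ J; per mole, 4.097×10⁵ J mol⁻¹.
Energy required: 5.184×10⁻⁵ × 4.097×10⁵ = 21.24 J.
Time: 21.24 J / 0.00776 W = 2740 s.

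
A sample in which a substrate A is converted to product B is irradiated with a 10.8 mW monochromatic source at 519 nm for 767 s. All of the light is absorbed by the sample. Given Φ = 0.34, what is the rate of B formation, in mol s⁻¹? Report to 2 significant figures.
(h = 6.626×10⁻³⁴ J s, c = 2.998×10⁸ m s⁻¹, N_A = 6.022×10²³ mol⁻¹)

Photon energy at 519 nm: hc/λ = (6.626×10⁻³⁴)(2.998×10⁸)/(519×10⁻⁹) = 3.828×10⁻¹⁹ J.
Energy delivered: (10.8 mW)(767 s) = 8.284 J.
Photons incident: 8.284 / 3.828×10⁻¹⁹ = 2.164×10¹⁹, i.e. 2.164×10¹⁹/6.022×10²³ = 3.593×10⁻⁵ mol.
Product formed: 0.34 × 3.593×10⁻⁵ = 1.222×10⁻⁵ mol.
Rate: 1.222×10⁻⁵ / 767 s = 1.6×10⁻⁸ mol s⁻¹.

1.6×10⁻⁸ mol s⁻¹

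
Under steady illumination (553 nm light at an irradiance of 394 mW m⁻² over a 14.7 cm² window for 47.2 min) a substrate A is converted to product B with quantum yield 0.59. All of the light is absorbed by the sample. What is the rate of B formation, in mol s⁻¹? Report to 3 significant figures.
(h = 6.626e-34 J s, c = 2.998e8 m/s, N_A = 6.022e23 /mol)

Photon energy at 553 nm: hc/λ = (6.626e-34)(2.998e8)/(553e-9) = 3.592e-19 J.
Energy delivered: (394 mW m⁻²)(14.7e-4 m²)(2832 s) = 1.640 J.
Photons incident: 1.640 / 3.592e-19 = 4.566e18, i.e. 4.566e18/6.022e23 = 7.582e-6 mol.
Product formed: 0.59 × 7.582e-6 = 4.473e-6 mol.
Rate: 4.473e-6 / 2832 s = 1.58e-9 mol s⁻¹.

1.58e-9 mol s⁻¹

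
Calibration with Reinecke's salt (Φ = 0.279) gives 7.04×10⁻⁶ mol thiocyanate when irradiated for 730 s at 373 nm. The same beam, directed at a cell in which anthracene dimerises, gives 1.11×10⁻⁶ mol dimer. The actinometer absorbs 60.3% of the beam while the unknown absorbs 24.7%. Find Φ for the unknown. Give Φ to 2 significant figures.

Φ = 0.11

Photons absorbed by the actinometer: 7.04×10⁻⁶ / 0.279 = 2.523×10⁻⁵ mol.
Incident flux: 2.523×10⁻⁵ / 0.603 = 4.184×10⁻⁵ einstein.
Absorbed by unknown: 0.247 × 4.184×10⁻⁵ = 1.033×10⁻⁵ mol.
Φ(unknown) = 1.11×10⁻⁶ / 1.033×10⁻⁵ = 0.11.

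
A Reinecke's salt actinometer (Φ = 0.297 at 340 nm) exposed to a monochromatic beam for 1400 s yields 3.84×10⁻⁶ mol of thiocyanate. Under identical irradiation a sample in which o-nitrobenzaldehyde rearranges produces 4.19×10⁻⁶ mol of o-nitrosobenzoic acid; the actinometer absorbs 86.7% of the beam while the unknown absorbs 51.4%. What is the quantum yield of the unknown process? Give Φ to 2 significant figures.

Φ = 0.55

Photons absorbed by the actinometer: 3.84×10⁻⁶ / 0.297 = 1.293×10⁻⁵ mol.
Incident flux: 1.293×10⁻⁵ / 0.867 = 1.491×10⁻⁵ einstein.
Absorbed by unknown: 0.514 × 1.491×10⁻⁵ = 7.664×10⁻⁶ mol.
Φ(unknown) = 4.19×10⁻⁶ / 7.664×10⁻⁶ = 0.55.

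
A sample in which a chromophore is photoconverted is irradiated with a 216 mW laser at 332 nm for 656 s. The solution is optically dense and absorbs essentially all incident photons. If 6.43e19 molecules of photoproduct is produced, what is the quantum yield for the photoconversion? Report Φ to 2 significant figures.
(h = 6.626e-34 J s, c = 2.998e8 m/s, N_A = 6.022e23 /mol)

Φ = 0.27

Product: 6.43e19 / 6.022e23 = 1.068e-4 mol.
Photon energy at 332 nm: hc/λ = (6.626e-34)(2.998e8)/(332e-9) = 5.983e-19 J.
Energy delivered: (216 mW)(656 s) = 141.7 J.
Photons incident: 141.7 / 5.983e-19 = 2.368e20, i.e. 2.368e20/6.022e23 = 3.932e-4 mol.
Φ = 1.068e-4 mol / 3.932e-4 mol photons = 0.27.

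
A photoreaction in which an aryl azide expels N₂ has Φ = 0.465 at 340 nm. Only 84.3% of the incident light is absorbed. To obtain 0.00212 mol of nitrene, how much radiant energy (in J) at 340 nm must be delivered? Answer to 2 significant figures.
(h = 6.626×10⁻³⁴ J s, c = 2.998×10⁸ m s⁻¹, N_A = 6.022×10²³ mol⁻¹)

1900 J

Photons that must be absorbed: 0.00212 / 0.465 = 0.004559 mol.
Incident photons needed: 0.004559 / 0.843 = 0.005408 mol.
Photon energy: hc/λ = 5.843×10⁻¹⁹ J; per mole, 3.519×10⁵ J mol⁻¹.
Energy required: 0.005408 × 3.519×10⁵ = 1900 J.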